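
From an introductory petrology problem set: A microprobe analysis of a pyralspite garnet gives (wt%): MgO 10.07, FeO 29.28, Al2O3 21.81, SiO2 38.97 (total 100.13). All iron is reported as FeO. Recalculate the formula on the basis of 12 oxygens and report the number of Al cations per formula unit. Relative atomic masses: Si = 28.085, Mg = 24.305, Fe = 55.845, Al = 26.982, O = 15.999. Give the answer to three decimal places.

1.977 Al apfu

MgO (M=40.304): mol = 0.24985; Mg = 0.24985, O = 0.24985.
FeO (M=71.844): mol = 0.40755; Fe = 0.40755, O = 0.40755.
Al2O3 (M=101.961): mol = 0.21391; Al = 0.42782, O = 0.64173.
SiO2 (M=60.083): mol = 0.64860; Si = 0.64860, O = 1.29720.
ΣO = 2.59633; factor = 12/ΣO = 4.62191.
Al apfu = 0.42782 × 4.62191 = 1.977.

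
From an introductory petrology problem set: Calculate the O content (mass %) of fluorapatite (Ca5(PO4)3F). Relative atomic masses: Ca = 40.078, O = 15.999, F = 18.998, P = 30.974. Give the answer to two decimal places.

38.07 mass %

M(Ca5(PO4)3F) = 504.298 g/mol.
O contributes 12 × 15.999 = 191.988 g per mole.
191.988/504.298 = 0.3807 → 38.07%.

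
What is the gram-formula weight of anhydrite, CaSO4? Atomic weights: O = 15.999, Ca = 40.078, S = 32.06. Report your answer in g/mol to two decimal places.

136.13 g/mol

The formula mass is the sum 1·40.078 + 1·32.06 + 4·15.999.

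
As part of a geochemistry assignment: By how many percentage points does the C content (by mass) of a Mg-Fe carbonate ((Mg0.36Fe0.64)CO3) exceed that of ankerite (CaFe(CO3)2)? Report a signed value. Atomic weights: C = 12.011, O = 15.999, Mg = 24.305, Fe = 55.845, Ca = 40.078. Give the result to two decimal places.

M((Mg0.36Fe0.64)CO3) = 104.499 g/mol, so wt% C = 12.011/104.499 × 100 = 11.49%.
M(CaFe(CO3)2) = 215.939 g/mol, so wt% C = 24.022/215.939 × 100 = 11.12%.
11.49 − 11.12 = 0.37 pp.

0.37 percentage points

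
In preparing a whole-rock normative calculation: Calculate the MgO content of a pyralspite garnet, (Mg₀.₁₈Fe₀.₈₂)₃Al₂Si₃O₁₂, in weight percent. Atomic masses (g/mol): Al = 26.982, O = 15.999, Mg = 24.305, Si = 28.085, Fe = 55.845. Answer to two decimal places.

M((Mg₀.₁₈Fe₀.₈₂)₃Al₂Si₃O₁₂) = 480.710 g/mol; M(MgO) = 40.304 g/mol.
Moles MgO per formula unit = 0.54 Mg ÷ 1 = 0.5400.
MgO fraction = (0.5400 × 40.304) / 480.710 = 21.764/480.710 = 0.0453.

4.53 wt%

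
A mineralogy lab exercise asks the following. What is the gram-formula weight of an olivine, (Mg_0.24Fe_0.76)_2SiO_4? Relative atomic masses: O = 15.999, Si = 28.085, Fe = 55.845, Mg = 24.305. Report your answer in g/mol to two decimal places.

The formula mass is the sum 0.48(24.305) + 1.52(55.845) + 1(28.085) + 4(15.999).

188.63 g/mol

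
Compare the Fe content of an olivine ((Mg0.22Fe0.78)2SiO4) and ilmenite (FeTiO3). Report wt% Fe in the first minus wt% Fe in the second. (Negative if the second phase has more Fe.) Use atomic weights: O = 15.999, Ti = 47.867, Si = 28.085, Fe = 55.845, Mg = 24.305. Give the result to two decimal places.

First mineral: 87.118 g Fe in 189.893 g formula = 45.88 wt% Fe.
Second mineral: 55.845 g Fe in 151.709 g formula = 36.81 wt% Fe.
45.88% − 36.81% gives a difference of 9.07 percentage points.

9.07 percentage points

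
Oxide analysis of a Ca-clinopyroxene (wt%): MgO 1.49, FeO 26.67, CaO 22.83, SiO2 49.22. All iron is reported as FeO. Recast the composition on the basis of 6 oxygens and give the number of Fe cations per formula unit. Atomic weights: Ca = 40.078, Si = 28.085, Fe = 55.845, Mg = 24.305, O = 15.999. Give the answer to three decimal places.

MgO: 1.49/40.304 = 0.03697 mol → 0.03697 mol Mg, 0.03697 mol O.
FeO: 26.67/71.844 = 0.37122 mol → 0.37122 mol Fe, 0.37122 mol O.
CaO: 22.83/56.077 = 0.40712 mol → 0.40712 mol Ca, 0.40712 mol O.
SiO2: 49.22/60.083 = 0.81920 mol → 0.81920 mol Si, 1.63840 mol O.
Total oxygen = 2.45371 mol. Normalization factor = 6/2.45371 = 2.44528.
Fe per 6 O = 0.37122 × 2.44528 = 0.908.

0.908 Fe apfu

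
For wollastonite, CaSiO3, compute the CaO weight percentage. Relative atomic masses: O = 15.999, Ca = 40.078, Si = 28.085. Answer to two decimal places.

48.28 wt%

Molar mass of CaSiO3 = 1×40.078 + 1×28.085 + 3×15.999 = 116.160 g/mol.
Each formula unit contains 1 Ca, equivalent to 1/1 = 1.0000 mol CaO.
M(CaO) = 1×40.078 + 1×15.999 = 56.077 g/mol.
Mass of CaO per formula unit = 1.0000 × 56.077 = 56.077 g.
CaO wt% = 56.077 / 116.160 × 100 = 48.28%.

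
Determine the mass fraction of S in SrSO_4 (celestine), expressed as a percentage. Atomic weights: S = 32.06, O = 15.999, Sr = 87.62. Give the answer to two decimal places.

17.45 wt%

Formula mass = 1×87.62 + 1×32.06 + 4×15.999 = 183.676 g/mol, of which 32.060 g is S.
So S makes up 32.060/183.676 = 0.1745 of the mass, i.e. 17.45%.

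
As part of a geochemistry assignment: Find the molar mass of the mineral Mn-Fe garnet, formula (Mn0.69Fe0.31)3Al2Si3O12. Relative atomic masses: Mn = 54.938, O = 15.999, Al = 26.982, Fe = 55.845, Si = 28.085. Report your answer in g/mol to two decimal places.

495.86 g/mol

The formula mass is the sum 2.07(54.938) + 0.93(55.845) + 2(26.982) + 3(28.085) + 12(15.999).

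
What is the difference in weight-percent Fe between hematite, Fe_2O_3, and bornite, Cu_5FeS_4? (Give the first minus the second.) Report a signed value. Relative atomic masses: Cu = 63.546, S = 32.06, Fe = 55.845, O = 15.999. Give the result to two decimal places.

58.81 percentage points

First mineral: 111.690 g Fe in 159.687 g formula = 69.94 wt% Fe.
Second mineral: 55.845 g Fe in 501.815 g formula = 11.13 wt% Fe.
69.94% − 11.13% gives a difference of 58.81 percentage points.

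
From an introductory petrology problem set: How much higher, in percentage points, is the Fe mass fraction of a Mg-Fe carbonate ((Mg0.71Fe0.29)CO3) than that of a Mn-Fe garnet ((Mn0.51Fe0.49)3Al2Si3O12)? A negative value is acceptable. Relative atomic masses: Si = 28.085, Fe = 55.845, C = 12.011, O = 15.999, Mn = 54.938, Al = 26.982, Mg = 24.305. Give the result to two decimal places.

First mineral: 16.195 g Fe in 93.460 g formula = 17.33 wt% Fe.
Second mineral: 82.092 g Fe in 496.354 g formula = 16.54 wt% Fe.
17.33% − 16.54% gives a difference of 0.79 percentage points.

0.79 percentage points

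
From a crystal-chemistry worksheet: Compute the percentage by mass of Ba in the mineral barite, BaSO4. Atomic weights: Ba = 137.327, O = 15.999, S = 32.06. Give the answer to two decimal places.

58.84 mass %

M(BaSO4) = 233.383 g/mol.
Ba contributes 1 × 137.327 = 137.327 g per mole.
137.327/233.383 = 0.5884 → 58.84%.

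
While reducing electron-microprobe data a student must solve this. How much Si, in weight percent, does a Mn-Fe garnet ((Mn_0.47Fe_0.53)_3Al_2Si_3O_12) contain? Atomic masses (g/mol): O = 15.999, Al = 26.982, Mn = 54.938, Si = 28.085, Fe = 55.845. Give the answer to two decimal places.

16.97 weight percent

M((Mn_0.47Fe_0.53)_3Al_2Si_3O_12) = 496.463 g/mol.
Si contributes 3 × 28.085 = 84.255 g per mole.
84.255/496.463 = 0.1697 → 16.97%.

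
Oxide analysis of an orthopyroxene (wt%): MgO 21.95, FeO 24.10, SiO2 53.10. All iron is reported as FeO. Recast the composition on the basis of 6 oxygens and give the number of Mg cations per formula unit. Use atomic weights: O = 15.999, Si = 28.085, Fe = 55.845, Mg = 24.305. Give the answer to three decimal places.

1.234 Mg apfu

MgO (M=40.304): mol = 0.54461; Mg = 0.54461, O = 0.54461.
FeO (M=71.844): mol = 0.33545; Fe = 0.33545, O = 0.33545.
SiO2 (M=60.083): mol = 0.88378; Si = 0.88378, O = 1.76756.
ΣO = 2.64762; factor = 6/ΣO = 2.26619.
Mg apfu = 0.54461 × 2.26619 = 1.234.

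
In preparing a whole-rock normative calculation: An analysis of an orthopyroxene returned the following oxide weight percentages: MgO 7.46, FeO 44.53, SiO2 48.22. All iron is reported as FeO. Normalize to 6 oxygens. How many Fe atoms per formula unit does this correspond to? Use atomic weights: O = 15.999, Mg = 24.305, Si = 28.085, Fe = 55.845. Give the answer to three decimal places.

7.46 wt% MgO ÷ 40.304 g/mol = 0.18509 mol, giving 0.18509 Mg and 0.18509 O.
44.53 wt% FeO ÷ 71.844 g/mol = 0.61982 mol, giving 0.61982 Fe and 0.61982 O.
48.22 wt% SiO2 ÷ 60.083 g/mol = 0.80256 mol, giving 0.80256 Si and 1.60512 O.
Oxygen sums to 2.41003; scaling by 6/2.41003 = 2.48960 puts the formula on 6 O.
Fe: 0.61982 × 2.48960 = 1.543 atoms per formula unit.

1.543 Fe apfu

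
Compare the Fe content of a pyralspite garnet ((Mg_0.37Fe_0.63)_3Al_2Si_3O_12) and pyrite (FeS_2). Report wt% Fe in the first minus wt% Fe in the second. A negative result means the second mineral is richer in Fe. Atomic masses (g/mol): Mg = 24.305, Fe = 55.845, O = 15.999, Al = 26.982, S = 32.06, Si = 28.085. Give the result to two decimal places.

-23.74 percentage points

Fe in (Mg_0.37Fe_0.63)_3Al_2Si_3O_12: molar mass 462.733 g/mol; 1.89×55.845 = 105.547 g → 22.81 wt%.
Fe in FeS_2: molar mass 119.965 g/mol; 1×55.845 = 55.845 g → 46.55 wt%.
Difference = 22.81 − 46.55 = -23.74 percentage points.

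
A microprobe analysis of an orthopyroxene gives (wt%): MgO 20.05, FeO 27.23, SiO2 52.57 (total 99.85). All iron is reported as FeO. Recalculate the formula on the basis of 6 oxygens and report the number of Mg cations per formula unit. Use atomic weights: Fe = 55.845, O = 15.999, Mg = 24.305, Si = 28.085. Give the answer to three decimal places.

1.136 Mg apfu

MgO: 20.05/40.304 = 0.49747 mol → 0.49747 mol Mg, 0.49747 mol O.
FeO: 27.23/71.844 = 0.37902 mol → 0.37902 mol Fe, 0.37902 mol O.
SiO2: 52.57/60.083 = 0.87496 mol → 0.87496 mol Si, 1.74992 mol O.
Total oxygen = 2.62641 mol. Normalization factor = 6/2.62641 = 2.28449.
Mg per 6 O = 0.49747 × 2.28449 = 1.136.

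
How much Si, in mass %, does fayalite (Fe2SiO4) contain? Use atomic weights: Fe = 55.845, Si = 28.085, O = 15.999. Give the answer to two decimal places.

Molar mass of Fe2SiO4: 2·55.845 + 1·28.085 + 4·15.999 = 203.771 g/mol.
Mass of Si per formula unit: 1 × 28.085 = 28.085 g.
Weight fraction Si = 28.085 / 203.771 = 0.1378.

13.78 mass %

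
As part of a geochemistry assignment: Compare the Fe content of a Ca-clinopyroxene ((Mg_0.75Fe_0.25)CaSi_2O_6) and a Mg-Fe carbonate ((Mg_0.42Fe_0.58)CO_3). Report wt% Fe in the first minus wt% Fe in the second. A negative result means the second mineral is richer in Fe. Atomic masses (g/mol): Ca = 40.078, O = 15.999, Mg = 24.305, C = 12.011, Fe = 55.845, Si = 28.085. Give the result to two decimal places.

First mineral: 13.961 g Fe in 224.432 g formula = 6.22 wt% Fe.
Second mineral: 32.390 g Fe in 102.606 g formula = 31.57 wt% Fe.
6.22% − 31.57% gives a difference of -25.35 percentage points.

-25.35 percentage points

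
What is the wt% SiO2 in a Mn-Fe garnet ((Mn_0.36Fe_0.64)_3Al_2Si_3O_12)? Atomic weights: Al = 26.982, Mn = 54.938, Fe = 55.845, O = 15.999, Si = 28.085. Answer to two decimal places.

36.28 wt%

Molar mass of (Mn_0.36Fe_0.64)_3Al_2Si_3O_12 = 1.08·54.938 + 1.92·55.845 + 2·26.982 + 3·28.085 + 12·15.999 = 496.762 g/mol.
Each formula unit contains 3 Si, equivalent to 3/1 = 3.0000 mol SiO2.
M(SiO2) = 1×28.085 + 2×15.999 = 60.083 g/mol.
Mass of SiO2 per formula unit = 3.0000 × 60.083 = 180.249 g.
SiO2 wt% = 180.249 / 496.762 × 100 = 36.28%.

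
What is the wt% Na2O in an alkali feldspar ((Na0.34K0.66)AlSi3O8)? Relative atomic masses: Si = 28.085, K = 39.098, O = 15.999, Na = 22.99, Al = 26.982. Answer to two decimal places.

Formula mass = 272.850 g/mol.
0.34 Na → 0.1700 mol Na2O per formula unit; M(Na2O) = 61.979, so Na2O mass = 10.536 g.
10.536/272.850 × 100 = 3.86 wt%.

3.86 wt%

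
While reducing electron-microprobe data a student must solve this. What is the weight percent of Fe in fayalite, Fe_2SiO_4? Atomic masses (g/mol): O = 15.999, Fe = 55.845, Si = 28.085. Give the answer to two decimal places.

M(Fe_2SiO_4) = 203.771 g/mol.
Fe contributes 2 × 55.845 = 111.690 g per mole.
111.690/203.771 = 0.5481 → 54.81%.

54.81 weight percent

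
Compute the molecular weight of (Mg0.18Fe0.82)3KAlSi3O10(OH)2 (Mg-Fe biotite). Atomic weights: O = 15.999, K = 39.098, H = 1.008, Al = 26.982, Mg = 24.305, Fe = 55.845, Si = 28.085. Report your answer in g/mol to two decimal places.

M = 0.54(24.305) + 2.46(55.845) + 1(39.098) + 1(26.982) + 3(28.085) + 12(15.999) + 2(1.008)

494.84 g/mol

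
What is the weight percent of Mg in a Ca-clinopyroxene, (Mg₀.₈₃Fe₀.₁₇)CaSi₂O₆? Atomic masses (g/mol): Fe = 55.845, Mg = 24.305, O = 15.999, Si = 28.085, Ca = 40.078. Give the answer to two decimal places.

9.09 wt%

Formula mass = 0.83*24.305 + 0.17*55.845 + 1*40.078 + 2*28.085 + 6*15.999 = 221.909 g/mol, of which 20.173 g is Mg.
So Mg makes up 20.173/221.909 = 0.0909 of the mass, i.e. 9.09%.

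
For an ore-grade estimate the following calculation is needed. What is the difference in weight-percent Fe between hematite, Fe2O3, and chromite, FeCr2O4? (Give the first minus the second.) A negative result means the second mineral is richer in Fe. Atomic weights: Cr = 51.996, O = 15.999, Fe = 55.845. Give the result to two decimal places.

Fe in Fe2O3: molar mass 159.687 g/mol; 2×55.845 = 111.690 g → 69.94 wt%.
Fe in FeCr2O4: molar mass 223.833 g/mol; 1×55.845 = 55.845 g → 24.95 wt%.
Difference = 69.94 − 24.95 = 44.99 percentage points.

44.99 percentage points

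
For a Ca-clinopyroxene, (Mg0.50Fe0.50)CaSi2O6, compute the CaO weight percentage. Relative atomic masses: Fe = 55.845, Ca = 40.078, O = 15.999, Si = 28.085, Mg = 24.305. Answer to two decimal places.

M((Mg0.50Fe0.50)CaSi2O6) = 232.317 g/mol; M(CaO) = 56.077 g/mol.
Moles CaO per formula unit = 1 Ca ÷ 1 = 1.0000.
CaO fraction = (1.0000 × 56.077) / 232.317 = 56.077/232.317 = 0.2414.

24.14 wt%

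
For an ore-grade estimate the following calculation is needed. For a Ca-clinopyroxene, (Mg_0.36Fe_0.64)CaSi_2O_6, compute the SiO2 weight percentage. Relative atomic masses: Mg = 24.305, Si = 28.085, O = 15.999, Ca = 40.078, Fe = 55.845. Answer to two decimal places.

50.76 wt%

M((Mg_0.36Fe_0.64)CaSi_2O_6) = 236.733 g/mol; M(SiO2) = 60.083 g/mol.
Moles SiO2 per formula unit = 2 Si ÷ 1 = 2.0000.
SiO2 fraction = (2.0000 × 60.083) / 236.733 = 120.166/236.733 = 0.5076.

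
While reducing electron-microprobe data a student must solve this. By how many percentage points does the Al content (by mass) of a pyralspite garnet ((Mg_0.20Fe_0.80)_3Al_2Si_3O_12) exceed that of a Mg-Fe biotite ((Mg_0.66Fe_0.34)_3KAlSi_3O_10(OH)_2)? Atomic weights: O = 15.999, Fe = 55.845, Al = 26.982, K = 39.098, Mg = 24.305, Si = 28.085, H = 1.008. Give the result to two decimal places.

M((Mg_0.20Fe_0.80)_3Al_2Si_3O_12) = 478.818 g/mol, so wt% Al = 53.964/478.818 × 100 = 11.27%.
M((Mg_0.66Fe_0.34)_3KAlSi_3O_10(OH)_2) = 449.425 g/mol, so wt% Al = 26.982/449.425 × 100 = 6.00%.
11.27 − 6.00 = 5.27 pp.

5.27 percentage points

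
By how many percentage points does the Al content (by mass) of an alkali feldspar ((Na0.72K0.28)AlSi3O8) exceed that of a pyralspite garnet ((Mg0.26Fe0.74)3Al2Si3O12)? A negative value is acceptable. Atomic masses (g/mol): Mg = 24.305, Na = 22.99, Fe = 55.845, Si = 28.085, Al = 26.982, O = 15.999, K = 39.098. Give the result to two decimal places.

-1.29 percentage points

M((Na0.72K0.28)AlSi3O8) = 266.729 g/mol, so wt% Al = 26.982/266.729 × 100 = 10.12%.
M((Mg0.26Fe0.74)3Al2Si3O12) = 473.141 g/mol, so wt% Al = 53.964/473.141 × 100 = 11.41%.
10.12 − 11.41 = -1.29 pp.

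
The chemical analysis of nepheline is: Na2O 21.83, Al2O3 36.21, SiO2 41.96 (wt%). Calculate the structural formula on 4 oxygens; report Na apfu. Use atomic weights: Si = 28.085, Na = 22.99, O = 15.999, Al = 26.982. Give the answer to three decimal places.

Na2O: 21.83/61.979 = 0.35222 mol → 0.70444 mol Na, 0.35222 mol O.
Al2O3: 36.21/101.961 = 0.35514 mol → 0.71028 mol Al, 1.06542 mol O.
SiO2: 41.96/60.083 = 0.69837 mol → 0.69837 mol Si, 1.39674 mol O.
Total oxygen = 2.81438 mol. Normalization factor = 4/2.81438 = 1.42127.
Na per 4 O = 0.70444 × 1.42127 = 1.001.

1.001 Na apfu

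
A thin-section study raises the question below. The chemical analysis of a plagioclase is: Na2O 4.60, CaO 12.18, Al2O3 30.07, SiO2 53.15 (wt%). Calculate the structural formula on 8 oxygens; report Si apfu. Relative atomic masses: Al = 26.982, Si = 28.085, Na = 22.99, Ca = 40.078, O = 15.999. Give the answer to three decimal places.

Na2O (M=61.979): mol = 0.07422; Na = 0.14844, O = 0.07422.
CaO (M=56.077): mol = 0.21720; Ca = 0.21720, O = 0.21720.
Al2O3 (M=101.961): mol = 0.29492; Al = 0.58984, O = 0.88476.
SiO2 (M=60.083): mol = 0.88461; Si = 0.88461, O = 1.76922.
ΣO = 2.94540; factor = 8/ΣO = 2.71610.
Si apfu = 0.88461 × 2.71610 = 2.403.

2.403 Si apfu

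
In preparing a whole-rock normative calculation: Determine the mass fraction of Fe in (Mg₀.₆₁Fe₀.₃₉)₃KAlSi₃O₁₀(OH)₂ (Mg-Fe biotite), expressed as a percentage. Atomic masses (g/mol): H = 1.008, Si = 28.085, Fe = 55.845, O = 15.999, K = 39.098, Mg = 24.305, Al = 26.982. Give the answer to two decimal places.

M((Mg₀.₆₁Fe₀.₃₉)₃KAlSi₃O₁₀(OH)₂) = 454.156 g/mol.
Fe contributes 1.17 × 55.845 = 65.339 g per mole.
65.339/454.156 = 0.1439 → 14.39%.

14.39 weight percent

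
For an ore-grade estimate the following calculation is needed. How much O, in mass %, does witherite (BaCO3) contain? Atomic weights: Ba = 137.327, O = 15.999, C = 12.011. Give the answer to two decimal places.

Molar mass of BaCO3: 1*137.327 + 1*12.011 + 3*15.999 = 197.335 g/mol.
Mass of O per formula unit: 3 × 15.999 = 47.997 g.
Weight fraction O = 47.997 / 197.335 = 0.2432.

24.32 mass %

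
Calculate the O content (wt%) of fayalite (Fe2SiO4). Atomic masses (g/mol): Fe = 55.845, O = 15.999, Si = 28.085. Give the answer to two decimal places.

31.41 wt%

Molar mass of Fe2SiO4: 2×55.845 + 1×28.085 + 4×15.999 = 203.771 g/mol.
Mass of O per formula unit: 4 × 15.999 = 63.996 g.
Weight fraction O = 63.996 / 203.771 = 0.3141.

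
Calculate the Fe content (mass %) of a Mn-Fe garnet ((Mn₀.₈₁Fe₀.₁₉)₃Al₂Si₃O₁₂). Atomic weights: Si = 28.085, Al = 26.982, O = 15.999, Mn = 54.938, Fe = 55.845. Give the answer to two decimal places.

M((Mn₀.₈₁Fe₀.₁₉)₃Al₂Si₃O₁₂) = 495.538 g/mol.
Fe contributes 0.57 × 55.845 = 31.832 g per mole.
31.832/495.538 = 0.0642 → 6.42%.

6.42 mass %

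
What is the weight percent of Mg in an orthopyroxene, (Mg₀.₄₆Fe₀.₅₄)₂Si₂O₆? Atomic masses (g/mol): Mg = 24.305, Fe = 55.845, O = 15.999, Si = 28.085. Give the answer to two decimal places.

9.52 wt%

Molar mass of (Mg₀.₄₆Fe₀.₅₄)₂Si₂O₆: 0.92*24.305 + 1.08*55.845 + 2*28.085 + 6*15.999 = 234.837 g/mol.
Mass of Mg per formula unit: 0.92 × 24.305 = 22.361 g.
Weight fraction Mg = 22.361 / 234.837 = 0.0952.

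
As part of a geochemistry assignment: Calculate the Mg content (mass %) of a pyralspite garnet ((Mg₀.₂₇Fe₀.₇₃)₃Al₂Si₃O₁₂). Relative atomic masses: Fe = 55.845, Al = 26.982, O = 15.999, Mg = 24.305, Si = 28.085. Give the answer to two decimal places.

M((Mg₀.₂₇Fe₀.₇₃)₃Al₂Si₃O₁₂) = 472.195 g/mol.
Mg contributes 0.81 × 24.305 = 19.687 g per mole.
19.687/472.195 = 0.0417 → 4.17%.

4.17 mass %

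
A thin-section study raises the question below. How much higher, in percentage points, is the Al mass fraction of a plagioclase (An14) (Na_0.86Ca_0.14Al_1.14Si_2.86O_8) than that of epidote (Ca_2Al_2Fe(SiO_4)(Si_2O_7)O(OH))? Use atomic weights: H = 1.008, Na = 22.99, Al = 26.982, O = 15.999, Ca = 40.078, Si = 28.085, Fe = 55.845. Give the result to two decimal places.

M(Na_0.86Ca_0.14Al_1.14Si_2.86O_8) = 264.457 g/mol, so wt% Al = 30.759/264.457 × 100 = 11.63%.
M(Ca_2Al_2Fe(SiO_4)(Si_2O_7)O(OH)) = 483.215 g/mol, so wt% Al = 53.964/483.215 × 100 = 11.17%.
11.63 − 11.17 = 0.46 pp.

0.46 percentage points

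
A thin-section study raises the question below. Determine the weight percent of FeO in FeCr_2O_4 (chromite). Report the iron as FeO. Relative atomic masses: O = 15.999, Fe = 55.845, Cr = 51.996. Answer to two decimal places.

32.10 wt%

Formula mass = 223.833 g/mol.
1 Fe → 1.0000 mol FeO per formula unit; M(FeO) = 71.844, so FeO mass = 71.844 g.
71.844/223.833 × 100 = 32.10 wt%.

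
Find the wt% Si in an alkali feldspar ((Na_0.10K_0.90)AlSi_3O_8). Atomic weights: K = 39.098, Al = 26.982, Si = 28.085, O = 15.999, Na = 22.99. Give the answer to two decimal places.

30.45 weight percent

M((Na_0.10K_0.90)AlSi_3O_8) = 276.716 g/mol.
Si contributes 3 × 28.085 = 84.255 g per mole.
84.255/276.716 = 0.3045 → 30.45%.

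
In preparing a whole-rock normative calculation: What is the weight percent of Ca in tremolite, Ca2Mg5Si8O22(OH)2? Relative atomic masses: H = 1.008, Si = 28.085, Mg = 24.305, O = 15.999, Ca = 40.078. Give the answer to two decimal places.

Formula mass = 2·40.078 + 5·24.305 + 8·28.085 + 24·15.999 + 2·1.008 = 812.353 g/mol, of which 80.156 g is Ca.
So Ca makes up 80.156/812.353 = 0.0987 of the mass, i.e. 9.87%.

9.87 mass %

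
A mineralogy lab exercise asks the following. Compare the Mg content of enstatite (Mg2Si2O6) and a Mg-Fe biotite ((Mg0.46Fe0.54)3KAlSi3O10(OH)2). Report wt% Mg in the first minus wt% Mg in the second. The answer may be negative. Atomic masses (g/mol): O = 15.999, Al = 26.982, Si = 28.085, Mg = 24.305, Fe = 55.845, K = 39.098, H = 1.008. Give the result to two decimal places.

First mineral: 48.610 g Mg in 200.774 g formula = 24.21 wt% Mg.
Second mineral: 33.541 g Mg in 468.349 g formula = 7.16 wt% Mg.
24.21% − 7.16% gives a difference of 17.05 percentage points.

17.05 percentage points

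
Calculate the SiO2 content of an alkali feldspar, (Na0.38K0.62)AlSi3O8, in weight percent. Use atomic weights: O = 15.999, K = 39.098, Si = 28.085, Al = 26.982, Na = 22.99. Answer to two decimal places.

M((Na0.38K0.62)AlSi3O8) = 272.206 g/mol; M(SiO2) = 60.083 g/mol.
Moles SiO2 per formula unit = 3 Si ÷ 1 = 3.0000.
SiO2 fraction = (3.0000 × 60.083) / 272.206 = 180.249/272.206 = 0.6622.

66.22 wt%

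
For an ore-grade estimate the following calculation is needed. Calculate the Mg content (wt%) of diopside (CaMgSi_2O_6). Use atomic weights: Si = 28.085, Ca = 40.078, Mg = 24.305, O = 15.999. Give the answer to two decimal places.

11.22 wt%

Molar mass of CaMgSi_2O_6: 1·40.078 + 1·24.305 + 2·28.085 + 6·15.999 = 216.547 g/mol.
Mass of Mg per formula unit: 1 × 24.305 = 24.305 g.
Weight fraction Mg = 24.305 / 216.547 = 0.1122.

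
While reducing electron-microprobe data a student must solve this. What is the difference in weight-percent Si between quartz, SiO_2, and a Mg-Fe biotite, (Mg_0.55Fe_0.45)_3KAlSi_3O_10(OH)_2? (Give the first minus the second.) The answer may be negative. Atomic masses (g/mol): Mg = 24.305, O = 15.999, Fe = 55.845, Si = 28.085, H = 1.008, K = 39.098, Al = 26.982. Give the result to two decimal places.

28.42 percentage points

M(SiO_2) = 60.083 g/mol, so wt% Si = 28.085/60.083 × 100 = 46.74%.
M((Mg_0.55Fe_0.45)_3KAlSi_3O_10(OH)_2) = 459.833 g/mol, so wt% Si = 84.255/459.833 × 100 = 18.32%.
46.74 − 18.32 = 28.42 pp.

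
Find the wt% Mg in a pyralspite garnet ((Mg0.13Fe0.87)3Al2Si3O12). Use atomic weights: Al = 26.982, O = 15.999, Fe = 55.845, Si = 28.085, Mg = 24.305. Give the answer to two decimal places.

1.95 wt%

Formula mass = 0.39*24.305 + 2.61*55.845 + 2*26.982 + 3*28.085 + 12*15.999 = 485.441 g/mol, of which 9.479 g is Mg.
So Mg makes up 9.479/485.441 = 0.0195 of the mass, i.e. 1.95%.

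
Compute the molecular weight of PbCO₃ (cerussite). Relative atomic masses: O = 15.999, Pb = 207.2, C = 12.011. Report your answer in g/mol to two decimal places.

267.21 g/mol

Pb: 1 × 207.2 = 207.2000
C: 1 × 12.011 = 12.0110
O: 3 × 15.999 = 47.9970
Summing the contributions gives the formula mass.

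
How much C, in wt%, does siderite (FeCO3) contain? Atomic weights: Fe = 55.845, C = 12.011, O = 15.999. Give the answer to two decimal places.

M(FeCO3) = 115.853 g/mol.
C contributes 1 × 12.011 = 12.011 g per mole.
12.011/115.853 = 0.1037 → 10.37%.

10.37 wt%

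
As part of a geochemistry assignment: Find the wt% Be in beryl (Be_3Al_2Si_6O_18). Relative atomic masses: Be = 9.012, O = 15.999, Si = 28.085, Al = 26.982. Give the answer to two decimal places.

M(Be_3Al_2Si_6O_18) = 537.492 g/mol.
Be contributes 3 × 9.012 = 27.036 g per mole.
27.036/537.492 = 0.0503 → 5.03%.

5.03 weight percent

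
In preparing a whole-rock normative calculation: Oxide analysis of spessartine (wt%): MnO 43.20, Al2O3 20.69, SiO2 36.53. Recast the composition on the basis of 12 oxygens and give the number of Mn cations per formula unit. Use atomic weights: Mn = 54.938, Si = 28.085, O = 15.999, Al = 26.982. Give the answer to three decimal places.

MnO: 43.20/70.937 = 0.60899 mol → 0.60899 mol Mn, 0.60899 mol O.
Al2O3: 20.69/101.961 = 0.20292 mol → 0.40584 mol Al, 0.60876 mol O.
SiO2: 36.53/60.083 = 0.60799 mol → 0.60799 mol Si, 1.21598 mol O.
Total oxygen = 2.43373 mol. Normalization factor = 12/2.43373 = 4.93070.
Mn per 12 O = 0.60899 × 4.93070 = 3.003.

3.003 Mn apfu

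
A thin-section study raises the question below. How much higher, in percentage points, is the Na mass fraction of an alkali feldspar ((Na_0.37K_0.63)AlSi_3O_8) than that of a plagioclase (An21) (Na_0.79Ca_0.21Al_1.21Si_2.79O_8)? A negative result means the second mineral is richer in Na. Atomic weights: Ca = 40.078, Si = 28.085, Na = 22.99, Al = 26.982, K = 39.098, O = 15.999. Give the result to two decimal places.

-3.72 percentage points

First mineral: 8.506 g Na in 272.367 g formula = 3.12 wt% Na.
Second mineral: 18.162 g Na in 265.576 g formula = 6.84 wt% Na.
3.12% − 6.84% gives a difference of -3.72 percentage points.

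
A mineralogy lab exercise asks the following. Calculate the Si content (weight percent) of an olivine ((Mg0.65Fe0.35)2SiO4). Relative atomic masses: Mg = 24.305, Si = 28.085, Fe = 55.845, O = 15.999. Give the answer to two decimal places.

Formula mass = 1.30*24.305 + 0.70*55.845 + 1*28.085 + 4*15.999 = 162.769 g/mol, of which 28.085 g is Si.
So Si makes up 28.085/162.769 = 0.1725 of the mass, i.e. 17.25%.

17.25 weight percent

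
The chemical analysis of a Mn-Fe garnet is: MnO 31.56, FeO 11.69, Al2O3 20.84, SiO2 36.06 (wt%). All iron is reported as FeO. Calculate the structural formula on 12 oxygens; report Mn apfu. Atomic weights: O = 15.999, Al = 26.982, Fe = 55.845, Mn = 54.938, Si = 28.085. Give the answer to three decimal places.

MnO: 31.56/70.937 = 0.44490 mol → 0.44490 mol Mn, 0.44490 mol O.
FeO: 11.69/71.844 = 0.16271 mol → 0.16271 mol Fe, 0.16271 mol O.
Al2O3: 20.84/101.961 = 0.20439 mol → 0.40878 mol Al, 0.61317 mol O.
SiO2: 36.06/60.083 = 0.60017 mol → 0.60017 mol Si, 1.20034 mol O.
Total oxygen = 2.42112 mol. Normalization factor = 12/2.42112 = 4.95638.
Mn per 12 O = 0.44490 × 4.95638 = 2.205.

2.205 Mn apfu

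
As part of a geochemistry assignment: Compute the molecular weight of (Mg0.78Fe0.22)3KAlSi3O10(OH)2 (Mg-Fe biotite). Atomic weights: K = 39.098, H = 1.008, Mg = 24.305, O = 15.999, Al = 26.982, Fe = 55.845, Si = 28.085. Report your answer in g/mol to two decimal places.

438.07 g/mol

M = 2.34*24.305 + 0.66*55.845 + 1*39.098 + 1*26.982 + 3*28.085 + 12*15.999 + 2*1.008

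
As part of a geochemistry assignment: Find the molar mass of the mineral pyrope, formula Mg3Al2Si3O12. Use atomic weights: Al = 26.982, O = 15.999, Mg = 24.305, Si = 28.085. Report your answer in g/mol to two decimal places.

403.12 g/mol

Mg: 3 × 24.305 = 72.9150
Al: 2 × 26.982 = 53.9640
Si: 3 × 28.085 = 84.2550
O: 12 × 15.999 = 191.9880
Summing the contributions gives the formula mass.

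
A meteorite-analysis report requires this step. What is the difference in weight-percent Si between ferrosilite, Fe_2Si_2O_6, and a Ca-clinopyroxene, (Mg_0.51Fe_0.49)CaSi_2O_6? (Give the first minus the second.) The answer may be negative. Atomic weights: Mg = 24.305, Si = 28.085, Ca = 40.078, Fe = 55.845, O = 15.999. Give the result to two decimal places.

-2.92 percentage points

First mineral: 56.170 g Si in 263.854 g formula = 21.29 wt% Si.
Second mineral: 56.170 g Si in 232.002 g formula = 24.21 wt% Si.
21.29% − 24.21% gives a difference of -2.92 percentage points.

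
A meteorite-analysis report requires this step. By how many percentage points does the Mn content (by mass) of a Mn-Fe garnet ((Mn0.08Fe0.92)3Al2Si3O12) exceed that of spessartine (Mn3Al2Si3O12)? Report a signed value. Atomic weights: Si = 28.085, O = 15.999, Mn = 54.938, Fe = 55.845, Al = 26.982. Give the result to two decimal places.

First mineral: 13.185 g Mn in 497.524 g formula = 2.65 wt% Mn.
Second mineral: 164.814 g Mn in 495.021 g formula = 33.29 wt% Mn.
2.65% − 33.29% gives a difference of -30.64 percentage points.

-30.64 percentage points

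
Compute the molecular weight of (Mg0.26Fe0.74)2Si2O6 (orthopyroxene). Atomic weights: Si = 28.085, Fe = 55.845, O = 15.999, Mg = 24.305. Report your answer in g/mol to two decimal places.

247.45 g/mol

M = 0.52×24.305 + 1.48×55.845 + 2×28.085 + 6×15.999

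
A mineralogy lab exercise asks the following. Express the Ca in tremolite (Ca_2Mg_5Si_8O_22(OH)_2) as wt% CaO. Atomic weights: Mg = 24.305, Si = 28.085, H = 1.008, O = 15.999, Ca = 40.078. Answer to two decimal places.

Molar mass of Ca_2Mg_5Si_8O_22(OH)_2 = 2*40.078 + 5*24.305 + 8*28.085 + 24*15.999 + 2*1.008 = 812.353 g/mol.
Each formula unit contains 2 Ca, equivalent to 2/1 = 2.0000 mol CaO.
M(CaO) = 1×40.078 + 1×15.999 = 56.077 g/mol.
Mass of CaO per formula unit = 2.0000 × 56.077 = 112.154 g.
CaO wt% = 112.154 / 812.353 × 100 = 13.81%.

13.81 wt%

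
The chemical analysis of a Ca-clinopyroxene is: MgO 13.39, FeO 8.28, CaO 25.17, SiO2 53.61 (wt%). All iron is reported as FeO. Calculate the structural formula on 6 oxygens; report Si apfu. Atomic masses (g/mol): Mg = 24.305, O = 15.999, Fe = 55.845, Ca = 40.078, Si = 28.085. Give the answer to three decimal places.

MgO (M=40.304): mol = 0.33223; Mg = 0.33223, O = 0.33223.
FeO (M=71.844): mol = 0.11525; Fe = 0.11525, O = 0.11525.
CaO (M=56.077): mol = 0.44885; Ca = 0.44885, O = 0.44885.
SiO2 (M=60.083): mol = 0.89227; Si = 0.89227, O = 1.78454.
ΣO = 2.68087; factor = 6/ΣO = 2.23808.
Si apfu = 0.89227 × 2.23808 = 1.997.

1.997 Si apfu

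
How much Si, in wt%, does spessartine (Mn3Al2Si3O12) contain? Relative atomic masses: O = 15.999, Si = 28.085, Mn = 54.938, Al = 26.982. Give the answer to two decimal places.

17.02 wt%

Molar mass of Mn3Al2Si3O12: 3·54.938 + 2·26.982 + 3·28.085 + 12·15.999 = 495.021 g/mol.
Mass of Si per formula unit: 3 × 28.085 = 84.255 g.
Weight fraction Si = 84.255 / 495.021 = 0.1702.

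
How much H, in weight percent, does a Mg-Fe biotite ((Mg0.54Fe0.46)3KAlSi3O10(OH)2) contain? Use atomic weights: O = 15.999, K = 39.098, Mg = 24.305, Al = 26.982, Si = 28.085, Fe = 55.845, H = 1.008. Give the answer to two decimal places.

Molar mass of (Mg0.54Fe0.46)3KAlSi3O10(OH)2: 1.62×24.305 + 1.38×55.845 + 1×39.098 + 1×26.982 + 3×28.085 + 12×15.999 + 2×1.008 = 460.779 g/mol.
Mass of H per formula unit: 2 × 1.008 = 2.016 g.
Weight fraction H = 2.016 / 460.779 = 0.0044.

0.44 weight percent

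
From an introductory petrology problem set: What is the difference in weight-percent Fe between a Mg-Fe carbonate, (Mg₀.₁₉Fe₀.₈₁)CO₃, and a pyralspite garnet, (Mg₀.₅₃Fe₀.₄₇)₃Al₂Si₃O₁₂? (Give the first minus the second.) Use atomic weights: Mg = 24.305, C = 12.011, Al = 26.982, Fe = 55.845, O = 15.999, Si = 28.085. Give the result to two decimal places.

Fe in (Mg₀.₁₉Fe₀.₈₁)CO₃: molar mass 109.860 g/mol; 0.81×55.845 = 45.234 g → 41.17 wt%.
Fe in (Mg₀.₅₃Fe₀.₄₇)₃Al₂Si₃O₁₂: molar mass 447.593 g/mol; 1.41×55.845 = 78.741 g → 17.59 wt%.
Difference = 41.17 − 17.59 = 23.58 percentage points.

23.58 percentage points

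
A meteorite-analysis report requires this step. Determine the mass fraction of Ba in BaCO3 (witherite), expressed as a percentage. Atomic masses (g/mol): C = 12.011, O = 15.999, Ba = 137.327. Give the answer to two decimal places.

69.59 weight percent

Molar mass of BaCO3: 1·137.327 + 1·12.011 + 3·15.999 = 197.335 g/mol.
Mass of Ba per formula unit: 1 × 137.327 = 137.327 g.
Weight fraction Ba = 137.327 / 197.335 = 0.6959.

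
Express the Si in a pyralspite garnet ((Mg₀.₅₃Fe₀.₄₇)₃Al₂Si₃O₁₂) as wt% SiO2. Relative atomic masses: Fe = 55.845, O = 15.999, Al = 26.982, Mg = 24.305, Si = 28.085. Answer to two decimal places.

Formula mass = 447.593 g/mol.
3 Si → 3.0000 mol SiO2 per formula unit; M(SiO2) = 60.083, so SiO2 mass = 180.249 g.
180.249/447.593 × 100 = 40.27 wt%.

40.27 wt%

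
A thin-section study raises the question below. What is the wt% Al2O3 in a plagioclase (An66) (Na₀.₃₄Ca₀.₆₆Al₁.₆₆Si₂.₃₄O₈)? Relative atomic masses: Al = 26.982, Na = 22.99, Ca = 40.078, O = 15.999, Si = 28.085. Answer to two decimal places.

31.03 wt%

Formula mass = 272.769 g/mol.
1.66 Al → 0.8300 mol Al2O3 per formula unit; M(Al2O3) = 101.961, so Al2O3 mass = 84.628 g.
84.628/272.769 × 100 = 31.03 wt%.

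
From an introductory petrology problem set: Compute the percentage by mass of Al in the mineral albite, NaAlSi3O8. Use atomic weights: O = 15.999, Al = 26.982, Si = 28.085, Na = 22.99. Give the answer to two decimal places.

10.29 mass %

Molar mass of NaAlSi3O8: 1×22.99 + 1×26.982 + 3×28.085 + 8×15.999 = 262.219 g/mol.
Mass of Al per formula unit: 1 × 26.982 = 26.982 g.
Weight fraction Al = 26.982 / 262.219 = 0.1029.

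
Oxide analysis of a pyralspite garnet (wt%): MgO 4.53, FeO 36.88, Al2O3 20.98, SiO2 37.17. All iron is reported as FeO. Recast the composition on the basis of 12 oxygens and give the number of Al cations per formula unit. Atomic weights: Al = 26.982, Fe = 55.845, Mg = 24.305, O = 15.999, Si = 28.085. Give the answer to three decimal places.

1.991 Al apfu

MgO (M=40.304): mol = 0.11240; Mg = 0.11240, O = 0.11240.
FeO (M=71.844): mol = 0.51333; Fe = 0.51333, O = 0.51333.
Al2O3 (M=101.961): mol = 0.20576; Al = 0.41152, O = 0.61728.
SiO2 (M=60.083): mol = 0.61864; Si = 0.61864, O = 1.23728.
ΣO = 2.48029; factor = 12/ΣO = 4.83814.
Al apfu = 0.41152 × 4.83814 = 1.991.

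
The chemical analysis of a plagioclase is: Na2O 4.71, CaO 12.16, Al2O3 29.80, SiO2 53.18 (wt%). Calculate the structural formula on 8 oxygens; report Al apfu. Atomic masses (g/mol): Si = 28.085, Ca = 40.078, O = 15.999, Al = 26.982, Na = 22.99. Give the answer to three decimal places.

4.71 wt% Na2O ÷ 61.979 g/mol = 0.07599 mol, giving 0.15198 Na and 0.07599 O.
12.16 wt% CaO ÷ 56.077 g/mol = 0.21684 mol, giving 0.21684 Ca and 0.21684 O.
29.80 wt% Al2O3 ÷ 101.961 g/mol = 0.29227 mol, giving 0.58454 Al and 0.87681 O.
53.18 wt% SiO2 ÷ 60.083 g/mol = 0.88511 mol, giving 0.88511 Si and 1.77022 O.
Oxygen sums to 2.93986; scaling by 8/2.93986 = 2.72122 puts the formula on 8 O.
Al: 0.58454 × 2.72122 = 1.591 atoms per formula unit.

1.591 Al apfu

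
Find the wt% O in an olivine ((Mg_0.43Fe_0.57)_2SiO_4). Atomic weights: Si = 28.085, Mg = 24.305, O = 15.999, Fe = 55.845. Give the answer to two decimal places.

Molar mass of (Mg_0.43Fe_0.57)_2SiO_4: 0.86×24.305 + 1.14×55.845 + 1×28.085 + 4×15.999 = 176.647 g/mol.
Mass of O per formula unit: 4 × 15.999 = 63.996 g.
Weight fraction O = 63.996 / 176.647 = 0.3623.

36.23 weight percent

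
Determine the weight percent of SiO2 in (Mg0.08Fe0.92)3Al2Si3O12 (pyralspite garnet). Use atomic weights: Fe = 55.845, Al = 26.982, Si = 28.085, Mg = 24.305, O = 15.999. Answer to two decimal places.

36.77 wt%

Formula mass = 490.172 g/mol.
3 Si → 3.0000 mol SiO2 per formula unit; M(SiO2) = 60.083, so SiO2 mass = 180.249 g.
180.249/490.172 × 100 = 36.77 wt%.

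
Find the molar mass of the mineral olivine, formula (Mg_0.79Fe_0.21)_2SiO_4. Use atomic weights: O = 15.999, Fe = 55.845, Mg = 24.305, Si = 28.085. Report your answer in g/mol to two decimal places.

The formula mass is the sum 1.58·24.305 + 0.42·55.845 + 1·28.085 + 4·15.999.

153.94 g/mol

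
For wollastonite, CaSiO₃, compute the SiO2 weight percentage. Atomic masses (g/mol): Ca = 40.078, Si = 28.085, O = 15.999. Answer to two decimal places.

51.72 wt%

M(CaSiO₃) = 116.160 g/mol; M(SiO2) = 60.083 g/mol.
Moles SiO2 per formula unit = 1 Si ÷ 1 = 1.0000.
SiO2 fraction = (1.0000 × 60.083) / 116.160 = 60.083/116.160 = 0.5172.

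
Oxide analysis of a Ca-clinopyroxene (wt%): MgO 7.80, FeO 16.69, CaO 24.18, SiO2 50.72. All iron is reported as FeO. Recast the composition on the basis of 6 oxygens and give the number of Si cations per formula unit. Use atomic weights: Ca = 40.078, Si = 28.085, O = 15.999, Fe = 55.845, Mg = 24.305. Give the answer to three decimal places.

MgO: 7.80/40.304 = 0.19353 mol → 0.19353 mol Mg, 0.19353 mol O.
FeO: 16.69/71.844 = 0.23231 mol → 0.23231 mol Fe, 0.23231 mol O.
CaO: 24.18/56.077 = 0.43119 mol → 0.43119 mol Ca, 0.43119 mol O.
SiO2: 50.72/60.083 = 0.84417 mol → 0.84417 mol Si, 1.68834 mol O.
Total oxygen = 2.54537 mol. Normalization factor = 6/2.54537 = 2.35722.
Si per 6 O = 0.84417 × 2.35722 = 1.990.

1.990 Si apfu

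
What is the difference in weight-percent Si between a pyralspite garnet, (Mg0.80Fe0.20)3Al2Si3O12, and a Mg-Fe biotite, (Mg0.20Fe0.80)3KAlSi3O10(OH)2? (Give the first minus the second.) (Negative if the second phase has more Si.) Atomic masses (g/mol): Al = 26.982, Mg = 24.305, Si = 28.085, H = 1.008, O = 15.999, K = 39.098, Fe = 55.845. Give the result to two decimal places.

2.87 percentage points

Si in (Mg0.80Fe0.20)3Al2Si3O12: molar mass 422.046 g/mol; 3×28.085 = 84.255 g → 19.96 wt%.
Si in (Mg0.20Fe0.80)3KAlSi3O10(OH)2: molar mass 492.950 g/mol; 3×28.085 = 84.255 g → 17.09 wt%.
Difference = 19.96 − 17.09 = 2.87 percentage points.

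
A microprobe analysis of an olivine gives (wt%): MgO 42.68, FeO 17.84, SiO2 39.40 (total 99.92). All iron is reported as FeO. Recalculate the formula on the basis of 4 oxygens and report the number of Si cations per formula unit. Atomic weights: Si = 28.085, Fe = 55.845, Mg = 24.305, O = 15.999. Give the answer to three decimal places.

MgO: 42.68/40.304 = 1.05895 mol → 1.05895 mol Mg, 1.05895 mol O.
FeO: 17.84/71.844 = 0.24832 mol → 0.24832 mol Fe, 0.24832 mol O.
SiO2: 39.40/60.083 = 0.65576 mol → 0.65576 mol Si, 1.31152 mol O.
Total oxygen = 2.61879 mol. Normalization factor = 4/2.61879 = 1.52742.
Si per 4 O = 0.65576 × 1.52742 = 1.002.

1.002 Si apfu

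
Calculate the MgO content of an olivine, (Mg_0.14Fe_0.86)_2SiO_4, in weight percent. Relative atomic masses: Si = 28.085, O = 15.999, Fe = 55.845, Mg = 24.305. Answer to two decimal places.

Molar mass of (Mg_0.14Fe_0.86)_2SiO_4 = 0.28·24.305 + 1.72·55.845 + 1·28.085 + 4·15.999 = 194.940 g/mol.
Each formula unit contains 0.28 Mg, equivalent to 0.28/1 = 0.2800 mol MgO.
M(MgO) = 1×24.305 + 1×15.999 = 40.304 g/mol.
Mass of MgO per formula unit = 0.2800 × 40.304 = 11.285 g.
MgO wt% = 11.285 / 194.940 × 100 = 5.79%.

5.79 wt%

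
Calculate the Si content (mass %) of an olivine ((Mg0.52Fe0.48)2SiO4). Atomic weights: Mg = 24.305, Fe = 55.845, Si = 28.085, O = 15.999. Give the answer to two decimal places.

16.43 mass %

Molar mass of (Mg0.52Fe0.48)2SiO4: 1.04·24.305 + 0.96·55.845 + 1·28.085 + 4·15.999 = 170.969 g/mol.
Mass of Si per formula unit: 1 × 28.085 = 28.085 g.
Weight fraction Si = 28.085 / 170.969 = 0.1643.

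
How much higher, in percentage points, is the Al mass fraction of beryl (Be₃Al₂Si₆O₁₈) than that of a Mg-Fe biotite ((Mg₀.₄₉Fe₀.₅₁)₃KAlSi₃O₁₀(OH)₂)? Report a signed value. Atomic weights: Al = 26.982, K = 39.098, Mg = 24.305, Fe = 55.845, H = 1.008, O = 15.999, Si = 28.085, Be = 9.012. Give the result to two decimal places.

First mineral: 53.964 g Al in 537.492 g formula = 10.04 wt% Al.
Second mineral: 26.982 g Al in 465.510 g formula = 5.80 wt% Al.
10.04% − 5.80% gives a difference of 4.24 percentage points.

4.24 percentage points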